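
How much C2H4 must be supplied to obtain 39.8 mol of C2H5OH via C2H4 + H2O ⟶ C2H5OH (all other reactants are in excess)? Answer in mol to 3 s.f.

39.8 mol

n(C2H5OH) = 39.80 mol
n(C2H4) = (1/1) × 39.80 = 39.80 mol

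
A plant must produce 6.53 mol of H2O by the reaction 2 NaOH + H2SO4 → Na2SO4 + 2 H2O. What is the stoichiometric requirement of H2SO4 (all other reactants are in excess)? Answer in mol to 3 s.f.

3.27 mol

n(H2O) = 6.530 mol
n(H2SO4) = (1/2) × 6.530 = 3.265 mol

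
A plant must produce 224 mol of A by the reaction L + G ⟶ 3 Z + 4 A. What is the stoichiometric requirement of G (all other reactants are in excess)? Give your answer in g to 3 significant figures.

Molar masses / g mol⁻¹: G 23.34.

1310 g

n(A) = 224.0 mol
n(G) = (1/4) × 224.0 = 56.00 mol
mass = 56.00 × 23.34 = 1307 g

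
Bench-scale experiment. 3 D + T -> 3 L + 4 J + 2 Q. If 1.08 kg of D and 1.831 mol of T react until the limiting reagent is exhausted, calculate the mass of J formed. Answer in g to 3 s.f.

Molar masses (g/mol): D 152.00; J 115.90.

849 g

n(D) = 1.080×1000 / 152.00 = 7.105 mol
n(T) = 1.831 mol
n/ν for D = 7.105/3 = 2.368
n/ν for T = 1.831/1 = 1.831
Smallest n/ν is T → limiting reagent.
n(J) = (4/1) × 1.831 = 7.324 mol
mass = 7.324 × 115.90 = 848.9 g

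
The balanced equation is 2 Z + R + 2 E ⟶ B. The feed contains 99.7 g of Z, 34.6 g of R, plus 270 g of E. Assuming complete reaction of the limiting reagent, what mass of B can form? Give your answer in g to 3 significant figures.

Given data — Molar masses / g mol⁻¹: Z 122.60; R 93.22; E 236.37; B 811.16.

n(Z) = 99.70 / 122.60 = 0.8132 mol
n(R) = 34.60 / 93.22 = 0.3712 mol
n(E) = 270.0 / 236.37 = 1.142 mol
n/ν for Z = 0.8132/2 = 0.4066
n/ν for R = 0.3712/1 = 0.3712
n/ν for E = 1.142/2 = 0.5710
Smallest n/ν is R → limiting reagent.
n(B) = (1/1) × 0.3712 = 0.3712 mol
mass = 0.3712 × 811.16 = 301.1 g

301 g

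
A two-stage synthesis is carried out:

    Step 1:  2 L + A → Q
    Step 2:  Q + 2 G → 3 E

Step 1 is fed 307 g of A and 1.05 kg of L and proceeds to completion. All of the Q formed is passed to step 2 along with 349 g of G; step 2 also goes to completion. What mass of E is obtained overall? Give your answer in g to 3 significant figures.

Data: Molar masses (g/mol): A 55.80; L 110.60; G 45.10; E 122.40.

Step 1:
n(A) = 307.0 / 55.80 = 5.502 mol
n(L) = 1.050×1000 / 110.60 = 9.494 mol
n/ν for A = 5.502/1 = 5.502
n/ν for L = 9.494/2 = 4.747
Smallest n/ν is L → limiting reagent.
n(Q) produced = (1/2) × 9.494 = 4.747 mol
Step 2:
n(Q) available = 4.747 mol
n(G) = 349.0 / 45.10 = 7.738 mol
n/ν for Q = 4.747/1 = 4.747
n/ν for G = 7.738/2 = 3.869
Smallest n/ν is G → limiting reagent.
n(E) = (3/2) × 7.738 = 11.61 mol
mass = 11.61 × 122.40 = 1421 g

1420 g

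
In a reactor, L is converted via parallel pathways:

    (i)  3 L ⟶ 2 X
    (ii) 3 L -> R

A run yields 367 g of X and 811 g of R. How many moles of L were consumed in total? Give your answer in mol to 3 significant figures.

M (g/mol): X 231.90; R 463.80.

n(X) = 367 / 231.90 = 1.583 mol
n(R) = 811 / 463.80 = 1.749 mol
n(L) via (i) = (3/2)×1.583 = 2.375 mol
n(L) via (ii) = (3/1)×1.749 = 5.247 mol
total n(L) = 2.375 + 5.247 = 7.622 mol

7.62 mol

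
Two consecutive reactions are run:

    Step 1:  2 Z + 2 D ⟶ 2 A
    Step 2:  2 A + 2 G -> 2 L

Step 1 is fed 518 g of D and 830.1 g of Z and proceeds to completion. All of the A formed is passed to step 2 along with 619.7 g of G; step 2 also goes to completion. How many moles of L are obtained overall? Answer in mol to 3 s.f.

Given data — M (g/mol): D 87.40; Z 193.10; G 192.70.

3.22 mol

Step 1:
n(D) = 518.0 / 87.40 = 5.927 mol
n(Z) = 830.1 / 193.10 = 4.299 mol
n/ν → D: 2.964, Z: 2.150; Z is limiting.
n(A) produced = (2/2) × 4.299 = 4.299 mol
Step 2:
n(A) available = 4.299 mol
n(G) = 619.7 / 192.70 = 3.216 mol
n/ν → A: 2.150, G: 1.608; G is limiting.
n(L) = (2/2) × 3.216 = 3.216 mol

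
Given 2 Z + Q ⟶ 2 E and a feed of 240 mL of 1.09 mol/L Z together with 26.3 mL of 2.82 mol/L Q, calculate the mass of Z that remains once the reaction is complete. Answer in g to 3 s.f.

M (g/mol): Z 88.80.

10.1 g

n(Z) = 1.09 × 240.0/1000 = 0.2616 mol
n(Q) = 2.82 × 26.30/1000 = 0.07417 mol
n/ν for Z = 0.2616/2 = 0.1308
n/ν for Q = 0.07417/1 = 0.07417
Smallest n/ν is Q → limiting reagent.
Z consumed = (2/1) × 0.07417 = 0.1483 mol
Z remaining = 0.2616 − 0.1483 = 0.1133 mol
mass = 0.1133 × 88.80 = 10.06 g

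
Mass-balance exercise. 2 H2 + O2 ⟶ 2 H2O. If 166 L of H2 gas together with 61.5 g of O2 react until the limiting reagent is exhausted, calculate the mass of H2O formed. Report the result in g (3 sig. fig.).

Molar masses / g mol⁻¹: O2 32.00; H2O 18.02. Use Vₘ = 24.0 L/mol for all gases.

n(H2) = 166.0 / 24.0 = 6.917 mol
n(O2) = 61.50 / 32.00 = 1.922 mol
n/ν for H2 = 6.917/2 = 3.459
n/ν for O2 = 1.922/1 = 1.922
Smallest n/ν is O2 → limiting reagent.
n(H2O) = (2/1) × 1.922 = 3.844 mol
mass = 3.844 × 18.02 = 69.27 g

69.3 g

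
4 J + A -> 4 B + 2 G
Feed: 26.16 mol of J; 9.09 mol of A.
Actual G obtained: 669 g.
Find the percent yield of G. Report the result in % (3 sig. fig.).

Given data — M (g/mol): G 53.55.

95.5 %

n(J) = 26.16 mol
n(A) = 9.090 mol
n/ν → J: 6.540, A: 9.090; J is limiting.
theoretical n(G) = (2/4) × 26.16 = 13.08 mol → 700.4 g
% yield = 669 / 700.4 × 100 = 95.52 %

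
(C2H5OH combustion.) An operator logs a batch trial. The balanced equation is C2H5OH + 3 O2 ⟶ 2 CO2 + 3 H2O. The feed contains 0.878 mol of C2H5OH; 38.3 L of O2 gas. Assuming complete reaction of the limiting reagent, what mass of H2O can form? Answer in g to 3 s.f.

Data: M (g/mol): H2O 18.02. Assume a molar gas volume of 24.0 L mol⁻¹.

n(C2H5OH) = 0.8780 mol
n(O2) = 38.30 / 24.0 = 1.596 mol
n/ν for C2H5OH = 0.8780/1 = 0.8780
n/ν for O2 = 1.596/3 = 0.5320
Smallest n/ν is O2 → limiting reagent.
n(H2O) = (3/3) × 1.596 = 1.596 mol
mass = 1.596 × 18.02 = 28.76 g

28.8 g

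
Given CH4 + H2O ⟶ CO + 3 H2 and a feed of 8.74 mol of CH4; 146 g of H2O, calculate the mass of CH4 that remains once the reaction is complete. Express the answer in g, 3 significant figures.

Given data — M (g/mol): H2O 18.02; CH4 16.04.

n(CH4) = 8.740 mol
n(H2O) = 146.0 / 18.02 = 8.102 mol
n/ν → CH4: 8.740, H2O: 8.102; H2O is limiting.
CH4 consumed = (1/1) × 8.102 = 8.102 mol
CH4 remaining = 8.740 − 8.102 = 0.6380 mol
mass = 0.6380 × 16.04 = 10.23 g

10.2 g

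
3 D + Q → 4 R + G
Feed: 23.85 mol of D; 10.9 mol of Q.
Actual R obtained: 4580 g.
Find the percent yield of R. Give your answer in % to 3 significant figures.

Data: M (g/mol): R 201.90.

n(D) = 23.85 mol
n(Q) = 10.90 mol
n/ν for D = 23.85/3 = 7.950
n/ν for Q = 10.90/1 = 10.90
Smallest n/ν is D → limiting reagent.
theoretical n(R) = (4/3) × 23.85 = 31.80 mol → 6420 g
% yield = 4580 / 6420 × 100 = 71.34 %

71.3 %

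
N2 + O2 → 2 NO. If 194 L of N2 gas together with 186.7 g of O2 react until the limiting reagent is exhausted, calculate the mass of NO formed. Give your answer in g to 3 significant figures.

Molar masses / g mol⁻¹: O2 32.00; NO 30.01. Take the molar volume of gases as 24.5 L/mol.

350 g

n(N2) = 194.0 / 24.5 = 7.918 mol
n(O2) = 186.7 / 32.00 = 5.834 mol
n/ν for N2 = 7.918/1 = 7.918
n/ν for O2 = 5.834/1 = 5.834
Smallest n/ν is O2 → limiting reagent.
n(NO) = (2/1) × 5.834 = 11.67 mol
mass = 11.67 × 30.01 = 350.2 g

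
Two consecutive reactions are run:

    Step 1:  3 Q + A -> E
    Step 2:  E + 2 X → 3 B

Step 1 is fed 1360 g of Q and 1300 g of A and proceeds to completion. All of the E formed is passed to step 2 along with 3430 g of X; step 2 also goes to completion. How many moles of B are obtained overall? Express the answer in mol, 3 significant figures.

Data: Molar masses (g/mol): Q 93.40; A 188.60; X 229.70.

Step 1:
n(Q) = 1360 / 93.40 = 14.56 mol
n(A) = 1300 / 188.60 = 6.893 mol
n/ν → Q: 4.853, A: 6.893; Q is limiting.
n(E) produced = (1/3) × 14.56 = 4.853 mol
Step 2:
n(E) available = 4.853 mol
n(X) = 3430 / 229.70 = 14.93 mol
n/ν → E: 4.853, X: 7.465; E is limiting.
n(B) = (3/1) × 4.853 = 14.56 mol

14.6 mol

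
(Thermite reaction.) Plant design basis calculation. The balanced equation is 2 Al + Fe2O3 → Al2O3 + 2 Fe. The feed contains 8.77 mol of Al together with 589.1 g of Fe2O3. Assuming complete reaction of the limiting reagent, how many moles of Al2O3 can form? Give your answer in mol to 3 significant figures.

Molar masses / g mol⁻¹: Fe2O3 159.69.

3.69 mol

n(Al) = 8.770 mol
n(Fe2O3) = 589.1 / 159.69 = 3.689 mol
n/ν → Al: 4.385, Fe2O3: 3.689; Fe2O3 is limiting.
n(Al2O3) = (1/1) × 3.689 = 3.689 mol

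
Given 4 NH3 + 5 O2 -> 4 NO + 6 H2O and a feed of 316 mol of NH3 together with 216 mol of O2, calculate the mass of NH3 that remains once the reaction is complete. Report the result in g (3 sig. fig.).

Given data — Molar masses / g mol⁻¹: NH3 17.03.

n(NH3) = 316.0 mol
n(O2) = 216.0 mol
n/ν for NH3 = 316.0/4 = 79.00
n/ν for O2 = 216.0/5 = 43.20
Smallest n/ν is O2 → limiting reagent.
NH3 consumed = (4/5) × 216.0 = 172.8 mol
NH3 remaining = 316.0 − 172.8 = 143.2 mol
mass = 143.2 × 17.03 = 2439 g

2440 g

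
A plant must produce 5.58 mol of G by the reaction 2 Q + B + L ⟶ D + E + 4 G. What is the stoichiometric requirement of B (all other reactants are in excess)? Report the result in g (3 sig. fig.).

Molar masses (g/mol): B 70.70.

n(G) = 5.580 mol
n(B) = (1/4) × 5.580 = 1.395 mol
mass = 1.395 × 70.70 = 98.63 g

98.6 g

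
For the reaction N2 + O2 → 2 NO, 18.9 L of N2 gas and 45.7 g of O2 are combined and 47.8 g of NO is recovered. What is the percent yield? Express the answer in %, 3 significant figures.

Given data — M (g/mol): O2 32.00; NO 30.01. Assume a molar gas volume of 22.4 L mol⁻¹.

94.4 %

n(N2) = 18.90 / 22.4 = 0.8438 mol
n(O2) = 45.70 / 32.00 = 1.428 mol
n/ν for N2 = 0.8438/1 = 0.8438
n/ν for O2 = 1.428/1 = 1.428
Smallest n/ν is N2 → limiting reagent.
theoretical n(NO) = (2/1) × 0.8438 = 1.688 mol → 50.66 g
% yield = 47.8 / 50.66 × 100 = 94.35 %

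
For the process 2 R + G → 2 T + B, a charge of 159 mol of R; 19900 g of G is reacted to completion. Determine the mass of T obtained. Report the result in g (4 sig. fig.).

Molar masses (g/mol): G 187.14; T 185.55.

29500 g

n(R) = 159.0 mol
n(G) = 19900 / 187.14 = 106.3 mol
n/ν → R: 79.50, G: 106.3; R is limiting.
n(T) = (2/2) × 159.0 = 159.0 mol
mass = 159.0 × 185.55 = 29500 g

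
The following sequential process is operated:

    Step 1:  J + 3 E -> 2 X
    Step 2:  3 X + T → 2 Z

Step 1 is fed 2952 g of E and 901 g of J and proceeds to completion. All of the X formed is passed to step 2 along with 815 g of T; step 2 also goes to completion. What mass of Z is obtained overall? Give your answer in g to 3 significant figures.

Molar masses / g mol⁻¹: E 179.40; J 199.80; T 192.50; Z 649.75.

3910 g

Step 1:
n(E) = 2952 / 179.40 = 16.45 mol
n(J) = 901.0 / 199.80 = 4.510 mol
n/ν → E: 5.483, J: 4.510; J is limiting.
n(X) produced = (2/1) × 4.510 = 9.020 mol
Step 2:
n(X) available = 9.020 mol
n(T) = 815.0 / 192.50 = 4.234 mol
n/ν → X: 3.007, T: 4.234; X is limiting.
n(Z) = (2/3) × 9.020 = 6.013 mol
mass = 6.013 × 649.75 = 3907 g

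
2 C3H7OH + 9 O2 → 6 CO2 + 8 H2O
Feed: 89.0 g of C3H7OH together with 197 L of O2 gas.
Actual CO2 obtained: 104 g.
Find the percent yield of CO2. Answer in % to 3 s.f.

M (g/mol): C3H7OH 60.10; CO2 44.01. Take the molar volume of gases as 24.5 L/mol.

n(C3H7OH) = 89.00 / 60.10 = 1.481 mol
n(O2) = 197.0 / 24.5 = 8.041 mol
n/ν → C3H7OH: 0.7405, O2: 0.8934; C3H7OH is limiting.
theoretical n(CO2) = (6/2) × 1.481 = 4.443 mol → 195.5 g
% yield = 104 / 195.5 × 100 = 53.20 %

53.2 %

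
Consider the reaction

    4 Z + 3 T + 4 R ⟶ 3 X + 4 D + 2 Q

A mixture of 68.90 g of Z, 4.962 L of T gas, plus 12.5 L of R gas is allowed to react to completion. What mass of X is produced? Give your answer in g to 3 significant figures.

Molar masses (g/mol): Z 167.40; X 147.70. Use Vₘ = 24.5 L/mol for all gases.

n(Z) = 68.90 / 167.40 = 0.4116 mol
n(T) = 4.962 / 24.5 = 0.2025 mol
n(R) = 12.50 / 24.5 = 0.5102 mol
n/ν for Z = 0.4116/4 = 0.1029
n/ν for T = 0.2025/3 = 0.06750
n/ν for R = 0.5102/4 = 0.1276
Smallest n/ν is T → limiting reagent.
n(X) = (3/3) × 0.2025 = 0.2025 mol
mass = 0.2025 × 147.70 = 29.91 g

29.9 g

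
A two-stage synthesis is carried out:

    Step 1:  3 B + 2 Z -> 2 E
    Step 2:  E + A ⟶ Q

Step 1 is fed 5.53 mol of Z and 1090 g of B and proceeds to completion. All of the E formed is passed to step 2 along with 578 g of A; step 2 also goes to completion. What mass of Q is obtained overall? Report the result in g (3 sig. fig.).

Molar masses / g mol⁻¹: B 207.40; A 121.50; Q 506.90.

1780 g

Step 1:
n(Z) = 5.530 mol
n(B) = 1090 / 207.40 = 5.256 mol
n/ν for Z = 5.530/2 = 2.765
n/ν for B = 5.256/3 = 1.752
Smallest n/ν is B → limiting reagent.
n(E) produced = (2/3) × 5.256 = 3.504 mol
Step 2:
n(E) available = 3.504 mol
n(A) = 578.0 / 121.50 = 4.757 mol
n/ν for E = 3.504/1 = 3.504
n/ν for A = 4.757/1 = 4.757
Smallest n/ν is E → limiting reagent.
n(Q) = (1/1) × 3.504 = 3.504 mol
mass = 3.504 × 506.90 = 1776 g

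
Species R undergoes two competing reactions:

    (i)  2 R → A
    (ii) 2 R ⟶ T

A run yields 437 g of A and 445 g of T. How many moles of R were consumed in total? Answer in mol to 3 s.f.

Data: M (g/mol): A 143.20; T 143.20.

12.3 mol

n(A) = 437 / 143.20 = 3.052 mol
n(T) = 445 / 143.20 = 3.108 mol
n(R) via (i) = (2/1)×3.052 = 6.104 mol
n(R) via (ii) = (2/1)×3.108 = 6.216 mol
total n(R) = 6.104 + 6.216 = 12.32 mol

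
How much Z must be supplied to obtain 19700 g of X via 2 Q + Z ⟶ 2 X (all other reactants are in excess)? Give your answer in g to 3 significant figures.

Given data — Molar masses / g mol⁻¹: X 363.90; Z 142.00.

n(X) = 19700 / 363.90 = 54.14 mol
n(Z) = (1/2) × 54.14 = 27.07 mol
mass = 27.07 × 142.00 = 3844 g

3840 g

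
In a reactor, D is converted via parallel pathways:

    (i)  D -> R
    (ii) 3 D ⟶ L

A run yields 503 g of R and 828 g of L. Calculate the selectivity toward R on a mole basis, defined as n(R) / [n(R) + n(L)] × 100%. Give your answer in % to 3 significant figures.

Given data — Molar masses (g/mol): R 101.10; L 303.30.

n(R) = 503 / 101.10 = 4.975 mol
n(L) = 828 / 303.30 = 2.730 mol
selectivity = 4.975/(4.975+2.730) × 100 = 64.57 %

64.6 %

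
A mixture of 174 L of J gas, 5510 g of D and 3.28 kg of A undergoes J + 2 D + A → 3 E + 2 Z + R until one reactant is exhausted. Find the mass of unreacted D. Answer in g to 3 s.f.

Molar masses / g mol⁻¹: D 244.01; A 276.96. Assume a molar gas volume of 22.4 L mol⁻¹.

n(J) = 174.0 / 22.4 = 7.768 mol
n(D) = 5510 / 244.01 = 22.58 mol
n(A) = 3.280×1000 / 276.96 = 11.84 mol
n/ν for J = 7.768/1 = 7.768
n/ν for D = 22.58/2 = 11.29
n/ν for A = 11.84/1 = 11.84
Smallest n/ν is J → limiting reagent.
D consumed = (2/1) × 7.768 = 15.54 mol
D remaining = 22.58 − 15.54 = 7.040 mol
mass = 7.040 × 244.01 = 1718 g

1720 g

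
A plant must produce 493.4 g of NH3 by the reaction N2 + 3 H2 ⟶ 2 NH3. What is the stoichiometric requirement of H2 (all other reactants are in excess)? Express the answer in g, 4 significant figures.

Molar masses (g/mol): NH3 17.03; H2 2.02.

87.79 g

n(NH3) = 493.4 / 17.03 = 28.97 mol
n(H2) = (3/2) × 28.97 = 43.46 mol
mass = 43.46 × 2.02 = 87.79 g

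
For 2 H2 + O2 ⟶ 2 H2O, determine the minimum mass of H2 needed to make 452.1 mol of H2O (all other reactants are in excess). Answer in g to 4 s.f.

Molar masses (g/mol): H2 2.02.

913.2 g

n(H2O) = 452.1 mol
n(H2) = (2/2) × 452.1 = 452.1 mol
mass = 452.1 × 2.02 = 913.2 g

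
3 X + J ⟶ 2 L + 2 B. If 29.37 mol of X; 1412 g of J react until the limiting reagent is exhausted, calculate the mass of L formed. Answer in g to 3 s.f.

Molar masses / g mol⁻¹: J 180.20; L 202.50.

3170 g

n(X) = 29.37 mol
n(J) = 1412 / 180.20 = 7.836 mol
n/ν → X: 9.790, J: 7.836; J is limiting.
n(L) = (2/1) × 7.836 = 15.67 mol
mass = 15.67 × 202.50 = 3173 g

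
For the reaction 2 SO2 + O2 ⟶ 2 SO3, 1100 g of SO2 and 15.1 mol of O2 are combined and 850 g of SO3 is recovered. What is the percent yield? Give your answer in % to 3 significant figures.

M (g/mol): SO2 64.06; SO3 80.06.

61.8 %

n(SO2) = 1100 / 64.06 = 17.17 mol
n(O2) = 15.10 mol
n/ν for SO2 = 17.17/2 = 8.585
n/ν for O2 = 15.10/1 = 15.10
Smallest n/ν is SO2 → limiting reagent.
theoretical n(SO3) = (2/2) × 17.17 = 17.17 mol → 1375 g
% yield = 850 / 1375 × 100 = 61.82 %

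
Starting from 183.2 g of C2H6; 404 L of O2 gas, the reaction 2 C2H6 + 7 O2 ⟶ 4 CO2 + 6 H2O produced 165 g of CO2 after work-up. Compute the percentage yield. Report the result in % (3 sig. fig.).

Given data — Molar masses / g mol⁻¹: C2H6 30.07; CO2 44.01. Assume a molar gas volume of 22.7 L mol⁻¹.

n(C2H6) = 183.2 / 30.07 = 6.092 mol
n(O2) = 404.0 / 22.7 = 17.80 mol
n/ν for C2H6 = 6.092/2 = 3.046
n/ν for O2 = 17.80/7 = 2.543
Smallest n/ν is O2 → limiting reagent.
theoretical n(CO2) = (4/7) × 17.80 = 10.17 mol → 447.6 g
% yield = 165 / 447.6 × 100 = 36.86 %

36.9 %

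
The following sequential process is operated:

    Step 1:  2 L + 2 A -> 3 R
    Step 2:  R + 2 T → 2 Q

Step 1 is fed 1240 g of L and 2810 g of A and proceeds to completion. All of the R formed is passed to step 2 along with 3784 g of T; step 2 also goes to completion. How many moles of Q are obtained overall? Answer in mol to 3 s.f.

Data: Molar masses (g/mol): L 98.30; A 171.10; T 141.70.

Step 1:
n(L) = 1240 / 98.30 = 12.61 mol
n(A) = 2810 / 171.10 = 16.42 mol
n/ν for L = 12.61/2 = 6.305
n/ν for A = 16.42/2 = 8.210
Smallest n/ν is L → limiting reagent.
n(R) produced = (3/2) × 12.61 = 18.92 mol
Step 2:
n(R) available = 18.92 mol
n(T) = 3784 / 141.70 = 26.70 mol
n/ν for R = 18.92/1 = 18.92
n/ν for T = 26.70/2 = 13.35
Smallest n/ν is T → limiting reagent.
n(Q) = (2/2) × 26.70 = 26.70 mol

26.7 mol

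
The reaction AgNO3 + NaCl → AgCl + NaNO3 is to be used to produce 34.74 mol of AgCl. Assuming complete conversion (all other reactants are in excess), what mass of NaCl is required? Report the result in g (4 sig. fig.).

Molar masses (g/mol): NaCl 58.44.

n(AgCl) = 34.74 mol
n(NaCl) = (1/1) × 34.74 = 34.74 mol
mass = 34.74 × 58.44 = 2030 g

2030 g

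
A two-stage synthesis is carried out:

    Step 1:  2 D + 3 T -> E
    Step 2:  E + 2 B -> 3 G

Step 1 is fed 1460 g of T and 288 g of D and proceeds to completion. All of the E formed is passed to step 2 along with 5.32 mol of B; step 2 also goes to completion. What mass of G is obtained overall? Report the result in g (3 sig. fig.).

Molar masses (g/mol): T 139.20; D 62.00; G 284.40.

Step 1:
n(T) = 1460 / 139.20 = 10.49 mol
n(D) = 288.0 / 62.00 = 4.645 mol
n/ν for T = 10.49/3 = 3.497
n/ν for D = 4.645/2 = 2.323
Smallest n/ν is D → limiting reagent.
n(E) produced = (1/2) × 4.645 = 2.323 mol
Step 2:
n(E) available = 2.323 mol
n(B) = 5.320 mol
n/ν for E = 2.323/1 = 2.323
n/ν for B = 5.320/2 = 2.660
Smallest n/ν is E → limiting reagent.
n(G) = (3/1) × 2.323 = 6.969 mol
mass = 6.969 × 284.40 = 1982 g

1980 g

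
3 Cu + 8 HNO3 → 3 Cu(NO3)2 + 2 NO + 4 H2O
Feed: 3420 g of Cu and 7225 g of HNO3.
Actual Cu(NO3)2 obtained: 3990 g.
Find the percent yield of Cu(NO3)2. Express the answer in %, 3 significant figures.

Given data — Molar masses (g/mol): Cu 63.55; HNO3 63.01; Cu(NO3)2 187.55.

n(Cu) = 3420 / 63.55 = 53.82 mol
n(HNO3) = 7225 / 63.01 = 114.7 mol
n/ν for Cu = 53.82/3 = 17.94
n/ν for HNO3 = 114.7/8 = 14.34
Smallest n/ν is HNO3 → limiting reagent.
theoretical n(Cu(NO3)2) = (3/8) × 114.7 = 43.01 mol → 8067 g
% yield = 3990 / 8067 × 100 = 49.46 %

49.5 %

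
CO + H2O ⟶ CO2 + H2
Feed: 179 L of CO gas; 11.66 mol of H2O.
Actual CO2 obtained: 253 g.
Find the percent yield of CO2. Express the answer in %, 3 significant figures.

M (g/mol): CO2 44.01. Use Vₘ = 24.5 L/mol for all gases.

78.7 %

n(CO) = 179.0 / 24.5 = 7.306 mol
n(H2O) = 11.66 mol
n/ν for CO = 7.306/1 = 7.306
n/ν for H2O = 11.66/1 = 11.66
Smallest n/ν is CO → limiting reagent.
theoretical n(CO2) = (1/1) × 7.306 = 7.306 mol → 321.5 g
% yield = 253 / 321.5 × 100 = 78.69 %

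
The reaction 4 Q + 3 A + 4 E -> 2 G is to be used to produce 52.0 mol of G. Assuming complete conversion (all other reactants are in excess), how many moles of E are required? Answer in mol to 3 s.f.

104 mol

n(G) = 52.00 mol
n(E) = (4/2) × 52.00 = 104.0 mol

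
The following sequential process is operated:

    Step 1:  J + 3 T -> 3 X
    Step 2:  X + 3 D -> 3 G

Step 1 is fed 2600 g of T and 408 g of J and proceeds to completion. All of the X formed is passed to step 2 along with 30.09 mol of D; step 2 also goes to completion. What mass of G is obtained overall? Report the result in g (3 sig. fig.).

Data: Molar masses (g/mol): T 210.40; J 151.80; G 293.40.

7100 g

Step 1:
n(T) = 2600 / 210.40 = 12.36 mol
n(J) = 408.0 / 151.80 = 2.688 mol
n/ν for T = 12.36/3 = 4.120
n/ν for J = 2.688/1 = 2.688
Smallest n/ν is J → limiting reagent.
n(X) produced = (3/1) × 2.688 = 8.064 mol
Step 2:
n(X) available = 8.064 mol
n(D) = 30.09 mol
n/ν for X = 8.064/1 = 8.064
n/ν for D = 30.09/3 = 10.03
Smallest n/ν is X → limiting reagent.
n(G) = (3/1) × 8.064 = 24.19 mol
mass = 24.19 × 293.40 = 7097 g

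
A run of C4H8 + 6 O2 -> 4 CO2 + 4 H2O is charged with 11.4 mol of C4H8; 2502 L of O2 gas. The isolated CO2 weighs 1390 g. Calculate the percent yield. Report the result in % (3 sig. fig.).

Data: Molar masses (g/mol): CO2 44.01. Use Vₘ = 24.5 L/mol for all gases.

69.3 %

n(C4H8) = 11.40 mol
n(O2) = 2502 / 24.5 = 102.1 mol
n/ν for C4H8 = 11.40/1 = 11.40
n/ν for O2 = 102.1/6 = 17.02
Smallest n/ν is C4H8 → limiting reagent.
theoretical n(CO2) = (4/1) × 11.40 = 45.60 mol → 2007 g
% yield = 1390 / 2007 × 100 = 69.26 %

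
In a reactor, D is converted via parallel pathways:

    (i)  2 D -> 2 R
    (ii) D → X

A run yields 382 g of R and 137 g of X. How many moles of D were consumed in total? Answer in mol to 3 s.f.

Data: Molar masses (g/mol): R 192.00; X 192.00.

2.70 mol

n(R) = 382 / 192.00 = 1.990 mol
n(X) = 137 / 192.00 = 0.7135 mol
n(D) via (i) = (2/2)×1.990 = 1.990 mol
n(D) via (ii) = (1/1)×0.7135 = 0.7135 mol
total n(D) = 1.990 + 0.7135 = 2.704 mol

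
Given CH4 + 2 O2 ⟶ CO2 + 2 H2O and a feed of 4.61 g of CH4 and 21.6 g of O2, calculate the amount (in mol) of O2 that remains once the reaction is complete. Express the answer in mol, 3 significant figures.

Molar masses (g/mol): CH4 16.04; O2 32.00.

n(CH4) = 4.610 / 16.04 = 0.2874 mol
n(O2) = 21.60 / 32.00 = 0.6750 mol
n/ν for CH4 = 0.2874/1 = 0.2874
n/ν for O2 = 0.6750/2 = 0.3375
Smallest n/ν is CH4 → limiting reagent.
O2 consumed = (2/1) × 0.2874 = 0.5748 mol
O2 remaining = 0.6750 − 0.5748 = 0.1002 mol

0.100 mol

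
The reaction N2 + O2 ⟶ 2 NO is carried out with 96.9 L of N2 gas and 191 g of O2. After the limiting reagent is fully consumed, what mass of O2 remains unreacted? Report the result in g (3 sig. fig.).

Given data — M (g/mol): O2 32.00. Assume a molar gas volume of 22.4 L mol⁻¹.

n(N2) = 96.90 / 22.4 = 4.326 mol
n(O2) = 191.0 / 32.00 = 5.969 mol
n/ν → N2: 4.326, O2: 5.969; N2 is limiting.
O2 consumed = (1/1) × 4.326 = 4.326 mol
O2 remaining = 5.969 − 4.326 = 1.643 mol
mass = 1.643 × 32.00 = 52.58 g

52.6 g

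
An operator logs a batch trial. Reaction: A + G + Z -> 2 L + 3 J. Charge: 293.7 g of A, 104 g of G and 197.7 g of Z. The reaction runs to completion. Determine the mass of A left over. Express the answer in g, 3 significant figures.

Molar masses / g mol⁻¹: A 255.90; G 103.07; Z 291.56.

n(A) = 293.7 / 255.90 = 1.148 mol
n(G) = 104.0 / 103.07 = 1.009 mol
n(Z) = 197.7 / 291.56 = 0.6781 mol
n/ν for A = 1.148/1 = 1.148
n/ν for G = 1.009/1 = 1.009
n/ν for Z = 0.6781/1 = 0.6781
Smallest n/ν is Z → limiting reagent.
A consumed = (1/1) × 0.6781 = 0.6781 mol
A remaining = 1.148 − 0.6781 = 0.4699 mol
mass = 0.4699 × 255.90 = 120.2 g

120 g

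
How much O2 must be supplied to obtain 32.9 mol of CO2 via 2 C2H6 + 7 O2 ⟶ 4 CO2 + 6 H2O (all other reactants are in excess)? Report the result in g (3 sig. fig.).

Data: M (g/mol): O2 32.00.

n(CO2) = 32.90 mol
n(O2) = (7/4) × 32.90 = 57.58 mol
mass = 57.58 × 32.00 = 1843 g

1840 g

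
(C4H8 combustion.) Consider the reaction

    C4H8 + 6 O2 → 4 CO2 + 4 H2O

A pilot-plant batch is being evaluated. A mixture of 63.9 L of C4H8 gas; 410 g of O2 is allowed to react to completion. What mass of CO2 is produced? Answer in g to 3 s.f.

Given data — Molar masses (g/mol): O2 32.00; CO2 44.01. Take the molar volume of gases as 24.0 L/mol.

n(C4H8) = 63.90 / 24.0 = 2.663 mol
n(O2) = 410.0 / 32.00 = 12.81 mol
n/ν for C4H8 = 2.663/1 = 2.663
n/ν for O2 = 12.81/6 = 2.135
Smallest n/ν is O2 → limiting reagent.
n(CO2) = (4/6) × 12.81 = 8.540 mol
mass = 8.540 × 44.01 = 375.8 g

376 g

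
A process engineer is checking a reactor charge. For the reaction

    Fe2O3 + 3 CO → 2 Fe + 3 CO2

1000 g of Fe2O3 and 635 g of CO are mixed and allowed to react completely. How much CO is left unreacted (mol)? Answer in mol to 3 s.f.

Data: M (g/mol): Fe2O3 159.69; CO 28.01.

n(Fe2O3) = 1000 / 159.69 = 6.262 mol
n(CO) = 635.0 / 28.01 = 22.67 mol
n/ν for Fe2O3 = 6.262/1 = 6.262
n/ν for CO = 22.67/3 = 7.557
Smallest n/ν is Fe2O3 → limiting reagent.
CO consumed = (3/1) × 6.262 = 18.79 mol
CO remaining = 22.67 − 18.79 = 3.880 mol

3.88 mol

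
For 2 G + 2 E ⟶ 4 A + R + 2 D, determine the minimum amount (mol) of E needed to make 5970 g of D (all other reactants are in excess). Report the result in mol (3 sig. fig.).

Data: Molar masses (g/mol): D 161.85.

n(D) = 5970 / 161.85 = 36.89 mol
n(E) = (2/2) × 36.89 = 36.89 mol

36.9 mol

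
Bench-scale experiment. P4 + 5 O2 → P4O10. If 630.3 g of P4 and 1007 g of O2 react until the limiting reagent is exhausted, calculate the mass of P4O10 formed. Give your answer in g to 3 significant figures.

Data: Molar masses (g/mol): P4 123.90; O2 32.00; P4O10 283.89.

1440 g

n(P4) = 630.3 / 123.90 = 5.087 mol
n(O2) = 1007 / 32.00 = 31.47 mol
n/ν for P4 = 5.087/1 = 5.087
n/ν for O2 = 31.47/5 = 6.294
Smallest n/ν is P4 → limiting reagent.
n(P4O10) = (1/1) × 5.087 = 5.087 mol
mass = 5.087 × 283.89 = 1444 g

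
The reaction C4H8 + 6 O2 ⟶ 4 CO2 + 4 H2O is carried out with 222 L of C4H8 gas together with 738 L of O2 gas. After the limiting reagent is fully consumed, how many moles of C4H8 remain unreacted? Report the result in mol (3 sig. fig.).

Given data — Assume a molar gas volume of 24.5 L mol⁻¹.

n(C4H8) = 222.0 / 24.5 = 9.061 mol
n(O2) = 738.0 / 24.5 = 30.12 mol
n/ν for C4H8 = 9.061/1 = 9.061
n/ν for O2 = 30.12/6 = 5.020
Smallest n/ν is O2 → limiting reagent.
C4H8 consumed = (1/6) × 30.12 = 5.020 mol
C4H8 remaining = 9.061 − 5.020 = 4.041 mol

4.04 mol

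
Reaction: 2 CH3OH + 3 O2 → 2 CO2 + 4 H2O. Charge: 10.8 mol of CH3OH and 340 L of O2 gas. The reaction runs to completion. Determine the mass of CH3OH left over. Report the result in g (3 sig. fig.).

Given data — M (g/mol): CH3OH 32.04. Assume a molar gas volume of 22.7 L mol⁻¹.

26.1 g

n(CH3OH) = 10.80 mol
n(O2) = 340.0 / 22.7 = 14.98 mol
n/ν for CH3OH = 10.80/2 = 5.400
n/ν for O2 = 14.98/3 = 4.993
Smallest n/ν is O2 → limiting reagent.
CH3OH consumed = (2/3) × 14.98 = 9.987 mol
CH3OH remaining = 10.80 − 9.987 = 0.8130 mol
mass = 0.8130 × 32.04 = 26.05 g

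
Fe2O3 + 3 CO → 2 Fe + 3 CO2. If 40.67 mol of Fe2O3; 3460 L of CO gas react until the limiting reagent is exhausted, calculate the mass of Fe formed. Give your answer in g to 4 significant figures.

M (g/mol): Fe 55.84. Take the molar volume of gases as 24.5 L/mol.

4542 g

n(Fe2O3) = 40.67 mol
n(CO) = 3460 / 24.5 = 141.2 mol
n/ν for Fe2O3 = 40.67/1 = 40.67
n/ν for CO = 141.2/3 = 47.07
Smallest n/ν is Fe2O3 → limiting reagent.
n(Fe) = (2/1) × 40.67 = 81.34 mol
mass = 81.34 × 55.84 = 4542 g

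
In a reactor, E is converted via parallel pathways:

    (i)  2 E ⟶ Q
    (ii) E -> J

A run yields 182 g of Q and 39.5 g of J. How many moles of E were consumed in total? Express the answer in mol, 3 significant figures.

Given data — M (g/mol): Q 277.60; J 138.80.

n(Q) = 182 / 277.60 = 0.6556 mol
n(J) = 39.5 / 138.80 = 0.2846 mol
n(E) via (i) = (2/1)×0.6556 = 1.311 mol
n(E) via (ii) = (1/1)×0.2846 = 0.2846 mol
total n(E) = 1.311 + 0.2846 = 1.596 mol

1.60 mol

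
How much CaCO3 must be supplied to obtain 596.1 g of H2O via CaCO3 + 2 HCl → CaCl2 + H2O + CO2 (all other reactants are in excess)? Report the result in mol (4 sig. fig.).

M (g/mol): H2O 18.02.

n(H2O) = 596.1 / 18.02 = 33.08 mol
n(CaCO3) = (1/1) × 33.08 = 33.08 mol

33.08 mol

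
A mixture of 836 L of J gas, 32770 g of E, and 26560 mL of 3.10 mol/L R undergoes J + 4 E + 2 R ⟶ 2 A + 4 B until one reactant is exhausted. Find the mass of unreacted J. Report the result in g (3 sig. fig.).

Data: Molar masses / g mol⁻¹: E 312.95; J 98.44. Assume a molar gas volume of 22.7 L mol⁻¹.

1050 g

n(J) = 836.0 / 22.7 = 36.83 mol
n(E) = 32770 / 312.95 = 104.7 mol
n(R) = 3.10 × 26560/1000 = 82.34 mol
n/ν → J: 36.83, E: 26.18, R: 41.17; E is limiting.
J consumed = (1/4) × 104.7 = 26.18 mol
J remaining = 36.83 − 26.18 = 10.65 mol
mass = 10.65 × 98.44 = 1048 g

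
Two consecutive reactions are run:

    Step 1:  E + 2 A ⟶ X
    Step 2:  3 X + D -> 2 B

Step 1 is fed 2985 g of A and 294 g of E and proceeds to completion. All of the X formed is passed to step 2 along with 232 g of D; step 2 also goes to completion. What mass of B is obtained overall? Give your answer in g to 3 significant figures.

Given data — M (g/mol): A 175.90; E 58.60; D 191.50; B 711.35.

Step 1:
n(A) = 2985 / 175.90 = 16.97 mol
n(E) = 294.0 / 58.60 = 5.017 mol
n/ν → A: 8.485, E: 5.017; E is limiting.
n(X) produced = (1/1) × 5.017 = 5.017 mol
Step 2:
n(X) available = 5.017 mol
n(D) = 232.0 / 191.50 = 1.211 mol
n/ν → X: 1.672, D: 1.211; D is limiting.
n(B) = (2/1) × 1.211 = 2.422 mol
mass = 2.422 × 711.35 = 1723 g

1720 g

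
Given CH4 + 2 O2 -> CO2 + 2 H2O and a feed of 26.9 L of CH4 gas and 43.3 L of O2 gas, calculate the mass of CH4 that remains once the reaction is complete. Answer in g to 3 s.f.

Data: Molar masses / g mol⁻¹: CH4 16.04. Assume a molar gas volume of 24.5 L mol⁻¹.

n(CH4) = 26.90 / 24.5 = 1.098 mol
n(O2) = 43.30 / 24.5 = 1.767 mol
n/ν for CH4 = 1.098/1 = 1.098
n/ν for O2 = 1.767/2 = 0.8835
Smallest n/ν is O2 → limiting reagent.
CH4 consumed = (1/2) × 1.767 = 0.8835 mol
CH4 remaining = 1.098 − 0.8835 = 0.2145 mol
mass = 0.2145 × 16.04 = 3.441 g

3.44 g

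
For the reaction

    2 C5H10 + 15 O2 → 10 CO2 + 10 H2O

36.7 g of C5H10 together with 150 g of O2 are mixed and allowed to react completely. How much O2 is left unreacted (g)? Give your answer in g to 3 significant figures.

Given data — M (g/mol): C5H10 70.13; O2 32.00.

24.4 g

n(C5H10) = 36.70 / 70.13 = 0.5233 mol
n(O2) = 150.0 / 32.00 = 4.688 mol
n/ν for C5H10 = 0.5233/2 = 0.2617
n/ν for O2 = 4.688/15 = 0.3125
Smallest n/ν is C5H10 → limiting reagent.
O2 consumed = (15/2) × 0.5233 = 3.925 mol
O2 remaining = 4.688 − 3.925 = 0.7630 mol
mass = 0.7630 × 32.00 = 24.42 g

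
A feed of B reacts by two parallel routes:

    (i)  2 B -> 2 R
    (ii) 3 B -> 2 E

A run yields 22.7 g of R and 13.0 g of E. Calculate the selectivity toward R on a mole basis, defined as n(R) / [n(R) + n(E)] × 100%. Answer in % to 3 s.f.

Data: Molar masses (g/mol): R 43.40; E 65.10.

n(R) = 22.7 / 43.40 = 0.5230 mol
n(E) = 13.0 / 65.10 = 0.1997 mol
selectivity = 0.5230/(0.5230+0.1997) × 100 = 72.37 %

72.4 %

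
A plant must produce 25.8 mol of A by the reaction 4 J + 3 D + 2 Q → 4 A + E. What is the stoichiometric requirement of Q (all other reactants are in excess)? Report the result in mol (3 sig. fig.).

12.9 mol

n(A) = 25.80 mol
n(Q) = (2/4) × 25.80 = 12.90 mol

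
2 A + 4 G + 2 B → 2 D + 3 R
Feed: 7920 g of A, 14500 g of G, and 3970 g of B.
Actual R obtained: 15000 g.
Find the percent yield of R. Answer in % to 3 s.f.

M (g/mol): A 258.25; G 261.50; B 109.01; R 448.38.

80.4 %

n(A) = 7920 / 258.25 = 30.67 mol
n(G) = 14500 / 261.50 = 55.45 mol
n(B) = 3970 / 109.01 = 36.42 mol
n/ν for A = 30.67/2 = 15.34
n/ν for G = 55.45/4 = 13.86
n/ν for B = 36.42/2 = 18.21
Smallest n/ν is G → limiting reagent.
theoretical n(R) = (3/4) × 55.45 = 41.59 mol → 18650 g
% yield = 15000 / 18650 × 100 = 80.43 %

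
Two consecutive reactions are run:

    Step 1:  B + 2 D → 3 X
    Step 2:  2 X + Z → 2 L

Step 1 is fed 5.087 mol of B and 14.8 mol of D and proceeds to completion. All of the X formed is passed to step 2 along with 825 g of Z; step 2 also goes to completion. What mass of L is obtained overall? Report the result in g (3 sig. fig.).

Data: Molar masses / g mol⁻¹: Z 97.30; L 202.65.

Step 1:
n(B) = 5.087 mol
n(D) = 14.80 mol
n/ν → B: 5.087, D: 7.400; B is limiting.
n(X) produced = (3/1) × 5.087 = 15.26 mol
Step 2:
n(X) available = 15.26 mol
n(Z) = 825.0 / 97.30 = 8.479 mol
n/ν → X: 7.630, Z: 8.479; X is limiting.
n(L) = (2/2) × 15.26 = 15.26 mol
mass = 15.26 × 202.65 = 3092 g

3090 g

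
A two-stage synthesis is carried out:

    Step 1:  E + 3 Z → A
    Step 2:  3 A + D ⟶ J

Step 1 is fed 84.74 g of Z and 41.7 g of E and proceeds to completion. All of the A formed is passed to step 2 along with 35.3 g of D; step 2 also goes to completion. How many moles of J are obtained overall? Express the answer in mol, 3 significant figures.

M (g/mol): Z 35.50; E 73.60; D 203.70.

0.173 mol

Step 1:
n(Z) = 84.74 / 35.50 = 2.387 mol
n(E) = 41.70 / 73.60 = 0.5666 mol
n/ν for Z = 2.387/3 = 0.7957
n/ν for E = 0.5666/1 = 0.5666
Smallest n/ν is E → limiting reagent.
n(A) produced = (1/1) × 0.5666 = 0.5666 mol
Step 2:
n(A) available = 0.5666 mol
n(D) = 35.30 / 203.70 = 0.1733 mol
n/ν for A = 0.5666/3 = 0.1889
n/ν for D = 0.1733/1 = 0.1733
Smallest n/ν is D → limiting reagent.
n(J) = (1/1) × 0.1733 = 0.1733 mol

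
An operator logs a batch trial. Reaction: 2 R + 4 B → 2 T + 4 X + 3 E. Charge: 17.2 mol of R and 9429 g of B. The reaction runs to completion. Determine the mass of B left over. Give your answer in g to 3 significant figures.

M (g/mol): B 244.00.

1040 g

n(R) = 17.20 mol
n(B) = 9429 / 244.00 = 38.64 mol
n/ν for R = 17.20/2 = 8.600
n/ν for B = 38.64/4 = 9.660
Smallest n/ν is R → limiting reagent.
B consumed = (4/2) × 17.20 = 34.40 mol
B remaining = 38.64 − 34.40 = 4.240 mol
mass = 4.240 × 244.00 = 1035 g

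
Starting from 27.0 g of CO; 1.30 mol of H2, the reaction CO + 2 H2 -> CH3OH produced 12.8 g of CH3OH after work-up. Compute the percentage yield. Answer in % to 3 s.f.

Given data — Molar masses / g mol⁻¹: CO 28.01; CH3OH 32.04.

n(CO) = 27.00 / 28.01 = 0.9639 mol
n(H2) = 1.300 mol
n/ν for CO = 0.9639/1 = 0.9639
n/ν for H2 = 1.300/2 = 0.6500
Smallest n/ν is H2 → limiting reagent.
theoretical n(CH3OH) = (1/2) × 1.300 = 0.6500 mol → 20.83 g
% yield = 12.8 / 20.83 × 100 = 61.45 %

61.5 %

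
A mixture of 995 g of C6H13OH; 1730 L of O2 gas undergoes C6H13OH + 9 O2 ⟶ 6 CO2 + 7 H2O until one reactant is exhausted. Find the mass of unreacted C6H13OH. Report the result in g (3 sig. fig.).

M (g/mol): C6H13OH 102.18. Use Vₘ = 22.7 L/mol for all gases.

n(C6H13OH) = 995.0 / 102.18 = 9.738 mol
n(O2) = 1730 / 22.7 = 76.21 mol
n/ν → C6H13OH: 9.738, O2: 8.468; O2 is limiting.
C6H13OH consumed = (1/9) × 76.21 = 8.468 mol
C6H13OH remaining = 9.738 − 8.468 = 1.270 mol
mass = 1.270 × 102.18 = 129.8 g

130 g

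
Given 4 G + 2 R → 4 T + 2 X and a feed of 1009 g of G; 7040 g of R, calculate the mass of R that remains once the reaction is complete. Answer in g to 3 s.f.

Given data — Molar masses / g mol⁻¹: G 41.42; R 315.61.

3200 g

n(G) = 1009 / 41.42 = 24.36 mol
n(R) = 7040 / 315.61 = 22.31 mol
n/ν for G = 24.36/4 = 6.090
n/ν for R = 22.31/2 = 11.16
Smallest n/ν is G → limiting reagent.
R consumed = (2/4) × 24.36 = 12.18 mol
R remaining = 22.31 − 12.18 = 10.13 mol
mass = 10.13 × 315.61 = 3197 g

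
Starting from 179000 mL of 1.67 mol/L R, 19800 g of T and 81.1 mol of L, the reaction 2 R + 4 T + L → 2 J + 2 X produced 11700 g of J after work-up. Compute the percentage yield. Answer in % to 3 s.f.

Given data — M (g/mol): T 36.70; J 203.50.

35.4 %

n(R) = 1.67 × 179000/1000 = 298.9 mol
n(T) = 19800 / 36.70 = 539.5 mol
n(L) = 81.10 mol
n/ν for R = 298.9/2 = 149.5
n/ν for T = 539.5/4 = 134.9
n/ν for L = 81.10/1 = 81.10
Smallest n/ν is L → limiting reagent.
theoretical n(J) = (2/1) × 81.10 = 162.2 mol → 33010 g
% yield = 11700 / 33010 × 100 = 35.44 %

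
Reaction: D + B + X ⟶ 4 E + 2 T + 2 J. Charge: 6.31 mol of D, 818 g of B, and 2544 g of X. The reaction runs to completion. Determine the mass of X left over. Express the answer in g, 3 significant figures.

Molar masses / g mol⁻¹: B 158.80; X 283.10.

1090 g

n(D) = 6.310 mol
n(B) = 818.0 / 158.80 = 5.151 mol
n(X) = 2544 / 283.10 = 8.986 mol
n/ν for D = 6.310/1 = 6.310
n/ν for B = 5.151/1 = 5.151
n/ν for X = 8.986/1 = 8.986
Smallest n/ν is B → limiting reagent.
X consumed = (1/1) × 5.151 = 5.151 mol
X remaining = 8.986 − 5.151 = 3.835 mol
mass = 3.835 × 283.10 = 1086 g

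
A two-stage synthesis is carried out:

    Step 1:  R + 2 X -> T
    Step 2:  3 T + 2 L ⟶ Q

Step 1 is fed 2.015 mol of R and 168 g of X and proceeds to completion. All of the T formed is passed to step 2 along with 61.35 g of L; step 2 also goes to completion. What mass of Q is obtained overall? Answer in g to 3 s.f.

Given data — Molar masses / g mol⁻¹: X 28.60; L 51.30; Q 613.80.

Step 1:
n(R) = 2.015 mol
n(X) = 168.0 / 28.60 = 5.874 mol
n/ν for R = 2.015/1 = 2.015
n/ν for X = 5.874/2 = 2.937
Smallest n/ν is R → limiting reagent.
n(T) produced = (1/1) × 2.015 = 2.015 mol
Step 2:
n(T) available = 2.015 mol
n(L) = 61.35 / 51.30 = 1.196 mol
n/ν for T = 2.015/3 = 0.6717
n/ν for L = 1.196/2 = 0.5980
Smallest n/ν is L → limiting reagent.
n(Q) = (1/2) × 1.196 = 0.5980 mol
mass = 0.5980 × 613.80 = 367.1 g

367 g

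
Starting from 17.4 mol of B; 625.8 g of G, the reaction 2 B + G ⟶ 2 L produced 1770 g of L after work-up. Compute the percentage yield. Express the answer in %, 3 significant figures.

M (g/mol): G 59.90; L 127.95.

n(B) = 17.40 mol
n(G) = 625.8 / 59.90 = 10.45 mol
n/ν → B: 8.700, G: 10.45; B is limiting.
theoretical n(L) = (2/2) × 17.40 = 17.40 mol → 2226 g
% yield = 1770 / 2226 × 100 = 79.51 %

79.5 %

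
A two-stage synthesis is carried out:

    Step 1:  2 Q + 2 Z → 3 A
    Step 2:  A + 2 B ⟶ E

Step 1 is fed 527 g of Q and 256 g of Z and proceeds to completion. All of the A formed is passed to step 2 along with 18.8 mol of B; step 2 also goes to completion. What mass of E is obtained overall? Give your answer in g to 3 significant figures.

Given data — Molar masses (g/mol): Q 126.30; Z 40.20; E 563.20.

3530 g

Step 1:
n(Q) = 527.0 / 126.30 = 4.173 mol
n(Z) = 256.0 / 40.20 = 6.368 mol
n/ν for Q = 4.173/2 = 2.087
n/ν for Z = 6.368/2 = 3.184
Smallest n/ν is Q → limiting reagent.
n(A) produced = (3/2) × 4.173 = 6.260 mol
Step 2:
n(A) available = 6.260 mol
n(B) = 18.80 mol
n/ν for A = 6.260/1 = 6.260
n/ν for B = 18.80/2 = 9.400
Smallest n/ν is A → limiting reagent.
n(E) = (1/1) × 6.260 = 6.260 mol
mass = 6.260 × 563.20 = 3526 g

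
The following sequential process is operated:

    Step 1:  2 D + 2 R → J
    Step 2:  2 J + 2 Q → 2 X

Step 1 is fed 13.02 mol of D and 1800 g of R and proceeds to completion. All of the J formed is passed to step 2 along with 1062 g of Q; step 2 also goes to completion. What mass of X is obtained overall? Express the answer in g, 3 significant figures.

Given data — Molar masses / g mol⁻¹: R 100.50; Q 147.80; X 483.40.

Step 1:
n(D) = 13.02 mol
n(R) = 1800 / 100.50 = 17.91 mol
n/ν for D = 13.02/2 = 6.510
n/ν for R = 17.91/2 = 8.955
Smallest n/ν is D → limiting reagent.
n(J) produced = (1/2) × 13.02 = 6.510 mol
Step 2:
n(J) available = 6.510 mol
n(Q) = 1062 / 147.80 = 7.185 mol
n/ν for J = 6.510/2 = 3.255
n/ν for Q = 7.185/2 = 3.593
Smallest n/ν is J → limiting reagent.
n(X) = (2/2) × 6.510 = 6.510 mol
mass = 6.510 × 483.40 = 3147 g

3150 g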